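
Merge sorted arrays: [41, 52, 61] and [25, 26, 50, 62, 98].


Take 25 from B
Take 26 from B
Take 41 from A
Take 50 from B
Take 52 from A
Take 61 from A

Merged: [25, 26, 41, 50, 52, 61, 62, 98]


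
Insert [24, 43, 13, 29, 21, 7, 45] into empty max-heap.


Insert 24: [24]
Insert 43: [43, 24]
Insert 13: [43, 24, 13]
Insert 29: [43, 29, 13, 24]
Insert 21: [43, 29, 13, 24, 21]
Insert 7: [43, 29, 13, 24, 21, 7]
Insert 45: [45, 29, 43, 24, 21, 7, 13]

Final heap: [45, 29, 43, 24, 21, 7, 13]


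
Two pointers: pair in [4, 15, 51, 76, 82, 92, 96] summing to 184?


lo=0(4)+hi=6(96)=100
lo=1(15)+hi=6(96)=111
lo=2(51)+hi=6(96)=147
lo=3(76)+hi=6(96)=172
lo=4(82)+hi=6(96)=178
lo=5(92)+hi=6(96)=188

No pair found


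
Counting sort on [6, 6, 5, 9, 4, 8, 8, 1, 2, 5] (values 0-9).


Input: [6, 6, 5, 9, 4, 8, 8, 1, 2, 5]
Counts: [0, 1, 1, 0, 1, 2, 2, 0, 2, 1]

Sorted: [1, 2, 4, 5, 5, 6, 6, 8, 8, 9]


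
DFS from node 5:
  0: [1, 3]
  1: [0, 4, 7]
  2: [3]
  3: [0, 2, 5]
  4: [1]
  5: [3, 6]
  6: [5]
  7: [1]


Visit 5, push [6, 3]
Visit 3, push [2, 0]
Visit 0, push [1]
Visit 1, push [7, 4]
Visit 4, push []
Visit 7, push []
Visit 2, push []
Visit 6, push []

DFS order: [5, 3, 0, 1, 4, 7, 2, 6]


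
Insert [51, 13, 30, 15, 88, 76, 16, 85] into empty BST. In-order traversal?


Insert 51: root
Insert 13: L from 51
Insert 30: L from 51 -> R from 13
Insert 15: L from 51 -> R from 13 -> L from 30
Insert 88: R from 51
Insert 76: R from 51 -> L from 88
Insert 16: L from 51 -> R from 13 -> L from 30 -> R from 15
Insert 85: R from 51 -> L from 88 -> R from 76

In-order: [13, 15, 16, 30, 51, 76, 85, 88]


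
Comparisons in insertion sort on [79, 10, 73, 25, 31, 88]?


Algorithm: insertion sort
Input: [79, 10, 73, 25, 31, 88]
Sorted: [10, 25, 31, 73, 79, 88]

10


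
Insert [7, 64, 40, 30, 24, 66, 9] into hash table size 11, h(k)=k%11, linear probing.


Insert 7: h=7 -> slot 7
Insert 64: h=9 -> slot 9
Insert 40: h=7, 1 probes -> slot 8
Insert 30: h=8, 2 probes -> slot 10
Insert 24: h=2 -> slot 2
Insert 66: h=0 -> slot 0
Insert 9: h=9, 3 probes -> slot 1

Table: [66, 9, 24, None, None, None, None, 7, 40, 64, 30]


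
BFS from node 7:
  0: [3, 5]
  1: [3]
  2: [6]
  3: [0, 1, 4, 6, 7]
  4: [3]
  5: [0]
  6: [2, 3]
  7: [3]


Visit 7, enqueue [3]
Visit 3, enqueue [0, 1, 4, 6]
Visit 0, enqueue [5]
Visit 1, enqueue []
Visit 4, enqueue []
Visit 6, enqueue [2]
Visit 5, enqueue []
Visit 2, enqueue []

BFS order: [7, 3, 0, 1, 4, 6, 5, 2]


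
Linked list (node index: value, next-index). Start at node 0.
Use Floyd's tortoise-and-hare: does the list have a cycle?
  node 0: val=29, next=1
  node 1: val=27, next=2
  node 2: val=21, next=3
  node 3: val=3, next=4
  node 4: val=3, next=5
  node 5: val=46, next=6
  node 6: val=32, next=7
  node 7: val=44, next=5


Floyd's tortoise (slow, +1) and hare (fast, +2):
  init: slow=0, fast=0
  step 1: slow=1, fast=2
  step 2: slow=2, fast=4
  step 3: slow=3, fast=6
  step 4: slow=4, fast=5
  step 5: slow=5, fast=7
  step 6: slow=6, fast=6
  slow == fast at node 6: cycle detected

Cycle: yes


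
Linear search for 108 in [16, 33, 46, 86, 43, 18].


i=0: 16!=108
i=1: 33!=108
i=2: 46!=108
i=3: 86!=108
i=4: 43!=108
i=5: 18!=108

Not found, 6 comps


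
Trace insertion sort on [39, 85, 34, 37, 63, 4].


Initial: [39, 85, 34, 37, 63, 4]
Insert 85: [39, 85, 34, 37, 63, 4]
Insert 34: [34, 39, 85, 37, 63, 4]
Insert 37: [34, 37, 39, 85, 63, 4]
Insert 63: [34, 37, 39, 63, 85, 4]
Insert 4: [4, 34, 37, 39, 63, 85]

Sorted: [4, 34, 37, 39, 63, 85]


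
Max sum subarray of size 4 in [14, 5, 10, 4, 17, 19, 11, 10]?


[0:4]: 33
[1:5]: 36
[2:6]: 50
[3:7]: 51
[4:8]: 57

Max: 57 at [4:8]


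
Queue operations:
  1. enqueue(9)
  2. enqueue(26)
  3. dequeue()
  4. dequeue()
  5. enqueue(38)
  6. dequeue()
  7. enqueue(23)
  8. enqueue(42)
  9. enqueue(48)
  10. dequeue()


enqueue(9) -> [9]
enqueue(26) -> [9, 26]
dequeue()->9, [26]
dequeue()->26, []
enqueue(38) -> [38]
dequeue()->38, []
enqueue(23) -> [23]
enqueue(42) -> [23, 42]
enqueue(48) -> [23, 42, 48]
dequeue()->23, [42, 48]

Final queue: [42, 48]


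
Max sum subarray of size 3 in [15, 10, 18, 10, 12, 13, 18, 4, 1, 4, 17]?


[0:3]: 43
[1:4]: 38
[2:5]: 40
[3:6]: 35
[4:7]: 43
[5:8]: 35
[6:9]: 23
[7:10]: 9
[8:11]: 22

Max: 43 at [0:3]


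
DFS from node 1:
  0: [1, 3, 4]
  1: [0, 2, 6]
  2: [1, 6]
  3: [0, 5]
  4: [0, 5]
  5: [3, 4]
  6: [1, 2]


Visit 1, push [6, 2, 0]
Visit 0, push [4, 3]
Visit 3, push [5]
Visit 5, push [4]
Visit 4, push []
Visit 2, push [6]
Visit 6, push []

DFS order: [1, 0, 3, 5, 4, 2, 6]


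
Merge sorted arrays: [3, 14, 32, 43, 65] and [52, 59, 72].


Take 3 from A
Take 14 from A
Take 32 from A
Take 43 from A
Take 52 from B
Take 59 from B
Take 65 from A

Merged: [3, 14, 32, 43, 52, 59, 65, 72]


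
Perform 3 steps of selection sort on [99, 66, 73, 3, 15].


Initial: [99, 66, 73, 3, 15]
Step 1: min=3 at 3
  Swap: [3, 66, 73, 99, 15]
Step 2: min=15 at 4
  Swap: [3, 15, 73, 99, 66]
Step 3: min=66 at 4
  Swap: [3, 15, 66, 99, 73]

After 3 steps: [3, 15, 66, 99, 73]


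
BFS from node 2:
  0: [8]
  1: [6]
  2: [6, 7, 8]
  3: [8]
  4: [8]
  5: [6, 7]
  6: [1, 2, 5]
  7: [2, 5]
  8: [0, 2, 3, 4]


Visit 2, enqueue [6, 7, 8]
Visit 6, enqueue [1, 5]
Visit 7, enqueue []
Visit 8, enqueue [0, 3, 4]
Visit 1, enqueue []
Visit 5, enqueue []
Visit 0, enqueue []
Visit 3, enqueue []
Visit 4, enqueue []

BFS order: [2, 6, 7, 8, 1, 5, 0, 3, 4]


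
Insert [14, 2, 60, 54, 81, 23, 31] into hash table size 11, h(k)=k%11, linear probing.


Insert 14: h=3 -> slot 3
Insert 2: h=2 -> slot 2
Insert 60: h=5 -> slot 5
Insert 54: h=10 -> slot 10
Insert 81: h=4 -> slot 4
Insert 23: h=1 -> slot 1
Insert 31: h=9 -> slot 9

Table: [None, 23, 2, 14, 81, 60, None, None, None, 31, 54]


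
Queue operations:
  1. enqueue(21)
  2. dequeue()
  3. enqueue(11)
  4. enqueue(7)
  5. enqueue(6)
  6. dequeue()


enqueue(21) -> [21]
dequeue()->21, []
enqueue(11) -> [11]
enqueue(7) -> [11, 7]
enqueue(6) -> [11, 7, 6]
dequeue()->11, [7, 6]

Final queue: [7, 6]


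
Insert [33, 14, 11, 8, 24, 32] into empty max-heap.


Insert 33: [33]
Insert 14: [33, 14]
Insert 11: [33, 14, 11]
Insert 8: [33, 14, 11, 8]
Insert 24: [33, 24, 11, 8, 14]
Insert 32: [33, 24, 32, 8, 14, 11]

Final heap: [33, 24, 32, 8, 14, 11]


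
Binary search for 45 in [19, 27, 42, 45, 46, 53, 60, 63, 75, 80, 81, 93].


Step 1: lo=0, hi=11, mid=5, val=53
Step 2: lo=0, hi=4, mid=2, val=42
Step 3: lo=3, hi=4, mid=3, val=45

Found at index 3


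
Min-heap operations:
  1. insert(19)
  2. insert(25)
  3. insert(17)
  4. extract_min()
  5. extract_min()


insert(19) -> [19]
insert(25) -> [19, 25]
insert(17) -> [17, 25, 19]
extract_min()->17, [19, 25]
extract_min()->19, [25]

Final heap: [25]


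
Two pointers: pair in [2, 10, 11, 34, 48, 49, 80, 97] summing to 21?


lo=0(2)+hi=7(97)=99
lo=0(2)+hi=6(80)=82
lo=0(2)+hi=5(49)=51
lo=0(2)+hi=4(48)=50
lo=0(2)+hi=3(34)=36
lo=0(2)+hi=2(11)=13
lo=1(10)+hi=2(11)=21

Yes: 10+11=21


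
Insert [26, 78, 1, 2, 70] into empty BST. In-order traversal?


Insert 26: root
Insert 78: R from 26
Insert 1: L from 26
Insert 2: L from 26 -> R from 1
Insert 70: R from 26 -> L from 78

In-order: [1, 2, 26, 70, 78]


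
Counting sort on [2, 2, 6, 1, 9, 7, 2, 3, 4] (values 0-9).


Input: [2, 2, 6, 1, 9, 7, 2, 3, 4]
Counts: [0, 1, 3, 1, 1, 0, 1, 1, 0, 1]

Sorted: [1, 2, 2, 2, 3, 4, 6, 7, 9]


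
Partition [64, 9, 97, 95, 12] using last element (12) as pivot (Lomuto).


Pivot: 12
  9 <= 12: swap -> [9, 64, 97, 95, 12]
Place pivot at 1: [9, 12, 97, 95, 64]

Partitioned: [9, 12, 97, 95, 64]


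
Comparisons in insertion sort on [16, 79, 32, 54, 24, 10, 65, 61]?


Algorithm: insertion sort
Input: [16, 79, 32, 54, 24, 10, 65, 61]
Sorted: [10, 16, 24, 32, 54, 61, 65, 79]

19


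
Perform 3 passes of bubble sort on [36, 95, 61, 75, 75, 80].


Initial: [36, 95, 61, 75, 75, 80]
Pass 1: [36, 61, 75, 75, 80, 95] (4 swaps)
Pass 2: [36, 61, 75, 75, 80, 95] (0 swaps)
Pass 3: [36, 61, 75, 75, 80, 95] (0 swaps)

After 3 passes: [36, 61, 75, 75, 80, 95]


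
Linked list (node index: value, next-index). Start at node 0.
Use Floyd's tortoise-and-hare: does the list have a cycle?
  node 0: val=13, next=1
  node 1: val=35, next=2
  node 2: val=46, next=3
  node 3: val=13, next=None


Floyd's tortoise (slow, +1) and hare (fast, +2):
  init: slow=0, fast=0
  step 1: slow=1, fast=2
  step 2: fast 2->3->None, no cycle

Cycle: no


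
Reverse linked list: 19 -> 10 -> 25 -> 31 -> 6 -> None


Step 1: curr=19, set curr.next=prev(None) | reversed so far: 19
Step 2: curr=10, set curr.next=prev(19) | reversed so far: 10 -> 19
Step 3: curr=25, set curr.next=prev(10) | reversed so far: 25 -> 10 -> 19
Step 4: curr=31, set curr.next=prev(25) | reversed so far: 31 -> 25 -> 10 -> 19
Step 5: curr=6, set curr.next=prev(31) | reversed so far: 6 -> 31 -> 25 -> 10 -> 19

6 -> 31 -> 25 -> 10 -> 19 -> None


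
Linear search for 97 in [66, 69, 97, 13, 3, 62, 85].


i=0: 66!=97
i=1: 69!=97
i=2: 97==97 found!

Found at 2, 3 comps


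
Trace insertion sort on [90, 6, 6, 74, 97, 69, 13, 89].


Initial: [90, 6, 6, 74, 97, 69, 13, 89]
Insert 6: [6, 90, 6, 74, 97, 69, 13, 89]
Insert 6: [6, 6, 90, 74, 97, 69, 13, 89]
Insert 74: [6, 6, 74, 90, 97, 69, 13, 89]
Insert 97: [6, 6, 74, 90, 97, 69, 13, 89]
Insert 69: [6, 6, 69, 74, 90, 97, 13, 89]
Insert 13: [6, 6, 13, 69, 74, 90, 97, 89]
Insert 89: [6, 6, 13, 69, 74, 89, 90, 97]

Sorted: [6, 6, 13, 69, 74, 89, 90, 97]


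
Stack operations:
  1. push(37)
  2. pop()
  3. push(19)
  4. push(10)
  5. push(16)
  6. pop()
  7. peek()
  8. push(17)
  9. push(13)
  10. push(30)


push(37) -> [37]
pop()->37, []
push(19) -> [19]
push(10) -> [19, 10]
push(16) -> [19, 10, 16]
pop()->16, [19, 10]
peek()->10
push(17) -> [19, 10, 17]
push(13) -> [19, 10, 17, 13]
push(30) -> [19, 10, 17, 13, 30]

Final stack: [19, 10, 17, 13, 30]


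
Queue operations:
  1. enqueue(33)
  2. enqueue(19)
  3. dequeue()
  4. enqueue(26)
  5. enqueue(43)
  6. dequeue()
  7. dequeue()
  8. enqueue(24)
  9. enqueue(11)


enqueue(33) -> [33]
enqueue(19) -> [33, 19]
dequeue()->33, [19]
enqueue(26) -> [19, 26]
enqueue(43) -> [19, 26, 43]
dequeue()->19, [26, 43]
dequeue()->26, [43]
enqueue(24) -> [43, 24]
enqueue(11) -> [43, 24, 11]

Final queue: [43, 24, 11]


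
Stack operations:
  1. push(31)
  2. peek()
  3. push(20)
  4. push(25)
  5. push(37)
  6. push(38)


push(31) -> [31]
peek()->31
push(20) -> [31, 20]
push(25) -> [31, 20, 25]
push(37) -> [31, 20, 25, 37]
push(38) -> [31, 20, 25, 37, 38]

Final stack: [31, 20, 25, 37, 38]


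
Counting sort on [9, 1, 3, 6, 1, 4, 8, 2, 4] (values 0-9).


Input: [9, 1, 3, 6, 1, 4, 8, 2, 4]
Counts: [0, 2, 1, 1, 2, 0, 1, 0, 1, 1]

Sorted: [1, 1, 2, 3, 4, 4, 6, 8, 9]


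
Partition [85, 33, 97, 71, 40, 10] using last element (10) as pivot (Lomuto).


Pivot: 10
Place pivot at 0: [10, 33, 97, 71, 40, 85]

Partitioned: [10, 33, 97, 71, 40, 85]


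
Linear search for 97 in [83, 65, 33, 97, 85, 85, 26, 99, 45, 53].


i=0: 83!=97
i=1: 65!=97
i=2: 33!=97
i=3: 97==97 found!

Found at 3, 4 comps


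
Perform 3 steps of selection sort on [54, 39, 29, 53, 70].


Initial: [54, 39, 29, 53, 70]
Step 1: min=29 at 2
  Swap: [29, 39, 54, 53, 70]
Step 2: min=39 at 1
  Swap: [29, 39, 54, 53, 70]
Step 3: min=53 at 3
  Swap: [29, 39, 53, 54, 70]

After 3 steps: [29, 39, 53, 54, 70]


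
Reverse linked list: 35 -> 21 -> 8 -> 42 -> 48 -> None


Step 1: curr=35, set curr.next=prev(None) | reversed so far: 35
Step 2: curr=21, set curr.next=prev(35) | reversed so far: 21 -> 35
Step 3: curr=8, set curr.next=prev(21) | reversed so far: 8 -> 21 -> 35
Step 4: curr=42, set curr.next=prev(8) | reversed so far: 42 -> 8 -> 21 -> 35
Step 5: curr=48, set curr.next=prev(42) | reversed so far: 48 -> 42 -> 8 -> 21 -> 35

48 -> 42 -> 8 -> 21 -> 35 -> None


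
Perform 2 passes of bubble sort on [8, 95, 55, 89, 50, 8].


Initial: [8, 95, 55, 89, 50, 8]
Pass 1: [8, 55, 89, 50, 8, 95] (4 swaps)
Pass 2: [8, 55, 50, 8, 89, 95] (2 swaps)

After 2 passes: [8, 55, 50, 8, 89, 95]


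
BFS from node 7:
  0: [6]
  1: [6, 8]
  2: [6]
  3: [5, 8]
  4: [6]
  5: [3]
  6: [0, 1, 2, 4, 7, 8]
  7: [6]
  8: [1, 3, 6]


Visit 7, enqueue [6]
Visit 6, enqueue [0, 1, 2, 4, 8]
Visit 0, enqueue []
Visit 1, enqueue []
Visit 2, enqueue []
Visit 4, enqueue []
Visit 8, enqueue [3]
Visit 3, enqueue [5]
Visit 5, enqueue []

BFS order: [7, 6, 0, 1, 2, 4, 8, 3, 5]


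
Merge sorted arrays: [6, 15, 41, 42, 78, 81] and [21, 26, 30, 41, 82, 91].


Take 6 from A
Take 15 from A
Take 21 from B
Take 26 from B
Take 30 from B
Take 41 from A
Take 41 from B
Take 42 from A
Take 78 from A
Take 81 from A

Merged: [6, 15, 21, 26, 30, 41, 41, 42, 78, 81, 82, 91]


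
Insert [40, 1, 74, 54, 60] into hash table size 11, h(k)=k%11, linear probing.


Insert 40: h=7 -> slot 7
Insert 1: h=1 -> slot 1
Insert 74: h=8 -> slot 8
Insert 54: h=10 -> slot 10
Insert 60: h=5 -> slot 5

Table: [None, 1, None, None, None, 60, None, 40, 74, None, 54]


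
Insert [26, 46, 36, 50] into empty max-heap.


Insert 26: [26]
Insert 46: [46, 26]
Insert 36: [46, 26, 36]
Insert 50: [50, 46, 36, 26]

Final heap: [50, 46, 36, 26]


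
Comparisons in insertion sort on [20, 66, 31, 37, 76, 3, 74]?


Algorithm: insertion sort
Input: [20, 66, 31, 37, 76, 3, 74]
Sorted: [3, 20, 31, 37, 66, 74, 76]

13


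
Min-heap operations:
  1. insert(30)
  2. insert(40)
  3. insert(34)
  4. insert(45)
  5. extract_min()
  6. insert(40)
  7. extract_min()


insert(30) -> [30]
insert(40) -> [30, 40]
insert(34) -> [30, 40, 34]
insert(45) -> [30, 40, 34, 45]
extract_min()->30, [34, 40, 45]
insert(40) -> [34, 40, 45, 40]
extract_min()->34, [40, 40, 45]

Final heap: [40, 40, 45]


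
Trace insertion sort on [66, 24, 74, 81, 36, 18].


Initial: [66, 24, 74, 81, 36, 18]
Insert 24: [24, 66, 74, 81, 36, 18]
Insert 74: [24, 66, 74, 81, 36, 18]
Insert 81: [24, 66, 74, 81, 36, 18]
Insert 36: [24, 36, 66, 74, 81, 18]
Insert 18: [18, 24, 36, 66, 74, 81]

Sorted: [18, 24, 36, 66, 74, 81]


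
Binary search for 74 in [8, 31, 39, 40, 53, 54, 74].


Step 1: lo=0, hi=6, mid=3, val=40
Step 2: lo=4, hi=6, mid=5, val=54
Step 3: lo=6, hi=6, mid=6, val=74

Found at index 6


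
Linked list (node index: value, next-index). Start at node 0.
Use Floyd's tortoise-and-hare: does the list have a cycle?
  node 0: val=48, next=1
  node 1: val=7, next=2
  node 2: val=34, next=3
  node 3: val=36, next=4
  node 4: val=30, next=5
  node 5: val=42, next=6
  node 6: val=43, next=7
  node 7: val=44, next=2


Floyd's tortoise (slow, +1) and hare (fast, +2):
  init: slow=0, fast=0
  step 1: slow=1, fast=2
  step 2: slow=2, fast=4
  step 3: slow=3, fast=6
  step 4: slow=4, fast=2
  step 5: slow=5, fast=4
  step 6: slow=6, fast=6
  slow == fast at node 6: cycle detected

Cycle: yes


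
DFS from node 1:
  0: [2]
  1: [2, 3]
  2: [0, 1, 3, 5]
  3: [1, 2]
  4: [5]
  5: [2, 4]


Visit 1, push [3, 2]
Visit 2, push [5, 3, 0]
Visit 0, push []
Visit 3, push []
Visit 5, push [4]
Visit 4, push []

DFS order: [1, 2, 0, 3, 5, 4]


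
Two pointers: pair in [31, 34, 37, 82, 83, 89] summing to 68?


lo=0(31)+hi=5(89)=120
lo=0(31)+hi=4(83)=114
lo=0(31)+hi=3(82)=113
lo=0(31)+hi=2(37)=68

Yes: 31+37=68


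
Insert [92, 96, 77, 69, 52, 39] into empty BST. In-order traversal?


Insert 92: root
Insert 96: R from 92
Insert 77: L from 92
Insert 69: L from 92 -> L from 77
Insert 52: L from 92 -> L from 77 -> L from 69
Insert 39: L from 92 -> L from 77 -> L from 69 -> L from 52

In-order: [39, 52, 69, 77, 92, 96]


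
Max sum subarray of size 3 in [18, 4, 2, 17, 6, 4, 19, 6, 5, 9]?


[0:3]: 24
[1:4]: 23
[2:5]: 25
[3:6]: 27
[4:7]: 29
[5:8]: 29
[6:9]: 30
[7:10]: 20

Max: 30 at [6:9]


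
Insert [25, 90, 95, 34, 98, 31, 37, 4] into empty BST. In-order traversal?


Insert 25: root
Insert 90: R from 25
Insert 95: R from 25 -> R from 90
Insert 34: R from 25 -> L from 90
Insert 98: R from 25 -> R from 90 -> R from 95
Insert 31: R from 25 -> L from 90 -> L from 34
Insert 37: R from 25 -> L from 90 -> R from 34
Insert 4: L from 25

In-order: [4, 25, 31, 34, 37, 90, 95, 98]


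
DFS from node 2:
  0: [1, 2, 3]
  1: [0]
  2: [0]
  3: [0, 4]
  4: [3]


Visit 2, push [0]
Visit 0, push [3, 1]
Visit 1, push []
Visit 3, push [4]
Visit 4, push []

DFS order: [2, 0, 1, 3, 4]


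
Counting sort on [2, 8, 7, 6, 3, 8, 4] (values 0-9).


Input: [2, 8, 7, 6, 3, 8, 4]
Counts: [0, 0, 1, 1, 1, 0, 1, 1, 2, 0]

Sorted: [2, 3, 4, 6, 7, 8, 8]


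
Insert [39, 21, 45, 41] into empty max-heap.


Insert 39: [39]
Insert 21: [39, 21]
Insert 45: [45, 21, 39]
Insert 41: [45, 41, 39, 21]

Final heap: [45, 41, 39, 21]


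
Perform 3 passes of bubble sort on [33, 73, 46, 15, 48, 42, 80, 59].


Initial: [33, 73, 46, 15, 48, 42, 80, 59]
Pass 1: [33, 46, 15, 48, 42, 73, 59, 80] (5 swaps)
Pass 2: [33, 15, 46, 42, 48, 59, 73, 80] (3 swaps)
Pass 3: [15, 33, 42, 46, 48, 59, 73, 80] (2 swaps)

After 3 passes: [15, 33, 42, 46, 48, 59, 73, 80]


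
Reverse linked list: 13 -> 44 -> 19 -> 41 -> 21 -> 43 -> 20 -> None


Step 1: curr=13, set curr.next=prev(None) | reversed so far: 13
Step 2: curr=44, set curr.next=prev(13) | reversed so far: 44 -> 13
Step 3: curr=19, set curr.next=prev(44) | reversed so far: 19 -> 44 -> 13
Step 4: curr=41, set curr.next=prev(19) | reversed so far: 41 -> 19 -> 44 -> 13
Step 5: curr=21, set curr.next=prev(41) | reversed so far: 21 -> 41 -> 19 -> 44 -> 13
Step 6: curr=43, set curr.next=prev(21) | reversed so far: 43 -> 21 -> 41 -> 19 -> 44 -> 13
Step 7: curr=20, set curr.next=prev(43) | reversed so far: 20 -> 43 -> 21 -> 41 -> 19 -> 44 -> 13

20 -> 43 -> 21 -> 41 -> 19 -> 44 -> 13 -> None


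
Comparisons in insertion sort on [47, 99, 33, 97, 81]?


Algorithm: insertion sort
Input: [47, 99, 33, 97, 81]
Sorted: [33, 47, 81, 97, 99]

8


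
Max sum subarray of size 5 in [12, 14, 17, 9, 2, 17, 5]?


[0:5]: 54
[1:6]: 59
[2:7]: 50

Max: 59 at [1:6]


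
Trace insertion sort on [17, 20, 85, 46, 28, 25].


Initial: [17, 20, 85, 46, 28, 25]
Insert 20: [17, 20, 85, 46, 28, 25]
Insert 85: [17, 20, 85, 46, 28, 25]
Insert 46: [17, 20, 46, 85, 28, 25]
Insert 28: [17, 20, 28, 46, 85, 25]
Insert 25: [17, 20, 25, 28, 46, 85]

Sorted: [17, 20, 25, 28, 46, 85]


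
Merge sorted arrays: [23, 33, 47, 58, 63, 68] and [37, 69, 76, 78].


Take 23 from A
Take 33 from A
Take 37 from B
Take 47 from A
Take 58 from A
Take 63 from A
Take 68 from A

Merged: [23, 33, 37, 47, 58, 63, 68, 69, 76, 78]


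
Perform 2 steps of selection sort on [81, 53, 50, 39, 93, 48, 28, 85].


Initial: [81, 53, 50, 39, 93, 48, 28, 85]
Step 1: min=28 at 6
  Swap: [28, 53, 50, 39, 93, 48, 81, 85]
Step 2: min=39 at 3
  Swap: [28, 39, 50, 53, 93, 48, 81, 85]

After 2 steps: [28, 39, 50, 53, 93, 48, 81, 85]


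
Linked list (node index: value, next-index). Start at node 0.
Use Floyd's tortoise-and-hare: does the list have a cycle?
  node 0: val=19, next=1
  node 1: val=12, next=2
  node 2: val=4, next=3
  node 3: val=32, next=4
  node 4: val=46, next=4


Floyd's tortoise (slow, +1) and hare (fast, +2):
  init: slow=0, fast=0
  step 1: slow=1, fast=2
  step 2: slow=2, fast=4
  step 3: slow=3, fast=4
  step 4: slow=4, fast=4
  slow == fast at node 4: cycle detected

Cycle: yes


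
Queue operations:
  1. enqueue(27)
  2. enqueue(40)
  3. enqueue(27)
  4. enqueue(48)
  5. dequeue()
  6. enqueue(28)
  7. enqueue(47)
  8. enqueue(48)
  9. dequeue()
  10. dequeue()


enqueue(27) -> [27]
enqueue(40) -> [27, 40]
enqueue(27) -> [27, 40, 27]
enqueue(48) -> [27, 40, 27, 48]
dequeue()->27, [40, 27, 48]
enqueue(28) -> [40, 27, 48, 28]
enqueue(47) -> [40, 27, 48, 28, 47]
enqueue(48) -> [40, 27, 48, 28, 47, 48]
dequeue()->40, [27, 48, 28, 47, 48]
dequeue()->27, [48, 28, 47, 48]

Final queue: [48, 28, 47, 48]


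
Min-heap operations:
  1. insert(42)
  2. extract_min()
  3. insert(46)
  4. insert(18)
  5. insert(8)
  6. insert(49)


insert(42) -> [42]
extract_min()->42, []
insert(46) -> [46]
insert(18) -> [18, 46]
insert(8) -> [8, 46, 18]
insert(49) -> [8, 46, 18, 49]

Final heap: [8, 46, 18, 49]


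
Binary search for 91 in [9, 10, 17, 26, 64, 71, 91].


Step 1: lo=0, hi=6, mid=3, val=26
Step 2: lo=4, hi=6, mid=5, val=71
Step 3: lo=6, hi=6, mid=6, val=91

Found at index 6


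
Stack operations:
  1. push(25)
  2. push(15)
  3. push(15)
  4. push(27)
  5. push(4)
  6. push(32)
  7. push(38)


push(25) -> [25]
push(15) -> [25, 15]
push(15) -> [25, 15, 15]
push(27) -> [25, 15, 15, 27]
push(4) -> [25, 15, 15, 27, 4]
push(32) -> [25, 15, 15, 27, 4, 32]
push(38) -> [25, 15, 15, 27, 4, 32, 38]

Final stack: [25, 15, 15, 27, 4, 32, 38]


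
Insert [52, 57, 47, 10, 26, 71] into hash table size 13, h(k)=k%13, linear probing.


Insert 52: h=0 -> slot 0
Insert 57: h=5 -> slot 5
Insert 47: h=8 -> slot 8
Insert 10: h=10 -> slot 10
Insert 26: h=0, 1 probes -> slot 1
Insert 71: h=6 -> slot 6

Table: [52, 26, None, None, None, 57, 71, None, 47, None, 10, None, None]


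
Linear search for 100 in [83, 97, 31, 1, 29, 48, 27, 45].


i=0: 83!=100
i=1: 97!=100
i=2: 31!=100
i=3: 1!=100
i=4: 29!=100
i=5: 48!=100
i=6: 27!=100
i=7: 45!=100

Not found, 8 comps


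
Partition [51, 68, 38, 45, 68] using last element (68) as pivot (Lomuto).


Pivot: 68
  51 <= 68: advance i (no swap)
  68 <= 68: advance i (no swap)
  38 <= 68: advance i (no swap)
  45 <= 68: advance i (no swap)
Place pivot at 4: [51, 68, 38, 45, 68]

Partitioned: [51, 68, 38, 45, 68]


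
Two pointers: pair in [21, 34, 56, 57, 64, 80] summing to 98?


lo=0(21)+hi=5(80)=101
lo=0(21)+hi=4(64)=85
lo=1(34)+hi=4(64)=98

Yes: 34+64=98


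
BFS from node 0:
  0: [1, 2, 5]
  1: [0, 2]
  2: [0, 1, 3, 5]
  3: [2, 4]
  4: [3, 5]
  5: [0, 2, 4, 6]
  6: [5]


Visit 0, enqueue [1, 2, 5]
Visit 1, enqueue []
Visit 2, enqueue [3]
Visit 5, enqueue [4, 6]
Visit 3, enqueue []
Visit 4, enqueue []
Visit 6, enqueue []

BFS order: [0, 1, 2, 5, 3, 4, 6]


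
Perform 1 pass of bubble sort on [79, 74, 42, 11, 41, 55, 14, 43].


Initial: [79, 74, 42, 11, 41, 55, 14, 43]
Pass 1: [74, 42, 11, 41, 55, 14, 43, 79] (7 swaps)

After 1 pass: [74, 42, 11, 41, 55, 14, 43, 79]


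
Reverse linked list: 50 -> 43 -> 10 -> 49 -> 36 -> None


Step 1: curr=50, set curr.next=prev(None) | reversed so far: 50
Step 2: curr=43, set curr.next=prev(50) | reversed so far: 43 -> 50
Step 3: curr=10, set curr.next=prev(43) | reversed so far: 10 -> 43 -> 50
Step 4: curr=49, set curr.next=prev(10) | reversed so far: 49 -> 10 -> 43 -> 50
Step 5: curr=36, set curr.next=prev(49) | reversed so far: 36 -> 49 -> 10 -> 43 -> 50

36 -> 49 -> 10 -> 43 -> 50 -> None


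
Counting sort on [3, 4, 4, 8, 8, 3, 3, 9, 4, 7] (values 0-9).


Input: [3, 4, 4, 8, 8, 3, 3, 9, 4, 7]
Counts: [0, 0, 0, 3, 3, 0, 0, 1, 2, 1]

Sorted: [3, 3, 3, 4, 4, 4, 7, 8, 8, 9]


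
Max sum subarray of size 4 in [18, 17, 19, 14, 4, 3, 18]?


[0:4]: 68
[1:5]: 54
[2:6]: 40
[3:7]: 39

Max: 68 at [0:4]


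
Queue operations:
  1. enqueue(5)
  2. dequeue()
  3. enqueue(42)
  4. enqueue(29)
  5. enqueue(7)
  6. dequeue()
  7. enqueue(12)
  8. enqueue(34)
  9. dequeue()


enqueue(5) -> [5]
dequeue()->5, []
enqueue(42) -> [42]
enqueue(29) -> [42, 29]
enqueue(7) -> [42, 29, 7]
dequeue()->42, [29, 7]
enqueue(12) -> [29, 7, 12]
enqueue(34) -> [29, 7, 12, 34]
dequeue()->29, [7, 12, 34]

Final queue: [7, 12, 34]


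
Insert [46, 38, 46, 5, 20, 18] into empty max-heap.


Insert 46: [46]
Insert 38: [46, 38]
Insert 46: [46, 38, 46]
Insert 5: [46, 38, 46, 5]
Insert 20: [46, 38, 46, 5, 20]
Insert 18: [46, 38, 46, 5, 20, 18]

Final heap: [46, 38, 46, 5, 20, 18]


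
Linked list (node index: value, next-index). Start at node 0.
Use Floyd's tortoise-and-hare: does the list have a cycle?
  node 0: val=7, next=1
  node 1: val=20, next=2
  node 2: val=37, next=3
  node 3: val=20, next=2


Floyd's tortoise (slow, +1) and hare (fast, +2):
  init: slow=0, fast=0
  step 1: slow=1, fast=2
  step 2: slow=2, fast=2
  slow == fast at node 2: cycle detected

Cycle: yes


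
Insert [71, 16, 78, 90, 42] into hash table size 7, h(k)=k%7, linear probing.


Insert 71: h=1 -> slot 1
Insert 16: h=2 -> slot 2
Insert 78: h=1, 2 probes -> slot 3
Insert 90: h=6 -> slot 6
Insert 42: h=0 -> slot 0

Table: [42, 71, 16, 78, None, None, 90]


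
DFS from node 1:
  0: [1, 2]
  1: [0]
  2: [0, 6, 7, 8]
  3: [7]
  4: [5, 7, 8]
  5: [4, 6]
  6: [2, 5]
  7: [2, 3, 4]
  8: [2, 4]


Visit 1, push [0]
Visit 0, push [2]
Visit 2, push [8, 7, 6]
Visit 6, push [5]
Visit 5, push [4]
Visit 4, push [8, 7]
Visit 7, push [3]
Visit 3, push []
Visit 8, push []

DFS order: [1, 0, 2, 6, 5, 4, 7, 3, 8]


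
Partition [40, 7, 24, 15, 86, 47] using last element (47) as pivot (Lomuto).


Pivot: 47
  40 <= 47: advance i (no swap)
  7 <= 47: advance i (no swap)
  24 <= 47: advance i (no swap)
  15 <= 47: advance i (no swap)
Place pivot at 4: [40, 7, 24, 15, 47, 86]

Partitioned: [40, 7, 24, 15, 47, 86]


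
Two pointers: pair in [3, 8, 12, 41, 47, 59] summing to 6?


lo=0(3)+hi=5(59)=62
lo=0(3)+hi=4(47)=50
lo=0(3)+hi=3(41)=44
lo=0(3)+hi=2(12)=15
lo=0(3)+hi=1(8)=11

No pair found


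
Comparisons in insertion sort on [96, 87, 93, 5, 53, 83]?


Algorithm: insertion sort
Input: [96, 87, 93, 5, 53, 83]
Sorted: [5, 53, 83, 87, 93, 96]

14


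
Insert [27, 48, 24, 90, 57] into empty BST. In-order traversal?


Insert 27: root
Insert 48: R from 27
Insert 24: L from 27
Insert 90: R from 27 -> R from 48
Insert 57: R from 27 -> R from 48 -> L from 90

In-order: [24, 27, 48, 57, 90]


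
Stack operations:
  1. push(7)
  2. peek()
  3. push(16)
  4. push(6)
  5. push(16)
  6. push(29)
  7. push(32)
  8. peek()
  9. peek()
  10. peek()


push(7) -> [7]
peek()->7
push(16) -> [7, 16]
push(6) -> [7, 16, 6]
push(16) -> [7, 16, 6, 16]
push(29) -> [7, 16, 6, 16, 29]
push(32) -> [7, 16, 6, 16, 29, 32]
peek()->32
peek()->32
peek()->32

Final stack: [7, 16, 6, 16, 29, 32]


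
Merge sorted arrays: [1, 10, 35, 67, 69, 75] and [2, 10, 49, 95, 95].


Take 1 from A
Take 2 from B
Take 10 from A
Take 10 from B
Take 35 from A
Take 49 from B
Take 67 from A
Take 69 from A
Take 75 from A

Merged: [1, 2, 10, 10, 35, 49, 67, 69, 75, 95, 95]


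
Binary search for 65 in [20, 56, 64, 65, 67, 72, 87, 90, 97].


Step 1: lo=0, hi=8, mid=4, val=67
Step 2: lo=0, hi=3, mid=1, val=56
Step 3: lo=2, hi=3, mid=2, val=64
Step 4: lo=3, hi=3, mid=3, val=65

Found at index 3


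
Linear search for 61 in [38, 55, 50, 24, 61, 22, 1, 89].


i=0: 38!=61
i=1: 55!=61
i=2: 50!=61
i=3: 24!=61
i=4: 61==61 found!

Found at 4, 5 comps


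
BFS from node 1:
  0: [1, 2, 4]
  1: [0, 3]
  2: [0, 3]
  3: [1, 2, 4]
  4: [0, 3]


Visit 1, enqueue [0, 3]
Visit 0, enqueue [2, 4]
Visit 3, enqueue []
Visit 2, enqueue []
Visit 4, enqueue []

BFS order: [1, 0, 3, 2, 4]


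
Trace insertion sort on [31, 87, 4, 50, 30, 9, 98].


Initial: [31, 87, 4, 50, 30, 9, 98]
Insert 87: [31, 87, 4, 50, 30, 9, 98]
Insert 4: [4, 31, 87, 50, 30, 9, 98]
Insert 50: [4, 31, 50, 87, 30, 9, 98]
Insert 30: [4, 30, 31, 50, 87, 9, 98]
Insert 9: [4, 9, 30, 31, 50, 87, 98]
Insert 98: [4, 9, 30, 31, 50, 87, 98]

Sorted: [4, 9, 30, 31, 50, 87, 98]


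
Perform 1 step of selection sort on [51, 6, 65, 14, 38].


Initial: [51, 6, 65, 14, 38]
Step 1: min=6 at 1
  Swap: [6, 51, 65, 14, 38]

After 1 step: [6, 51, 65, 14, 38]


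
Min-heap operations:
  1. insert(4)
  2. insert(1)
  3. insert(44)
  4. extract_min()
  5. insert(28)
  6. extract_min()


insert(4) -> [4]
insert(1) -> [1, 4]
insert(44) -> [1, 4, 44]
extract_min()->1, [4, 44]
insert(28) -> [4, 44, 28]
extract_min()->4, [28, 44]

Final heap: [28, 44]


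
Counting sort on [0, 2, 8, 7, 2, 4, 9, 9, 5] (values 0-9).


Input: [0, 2, 8, 7, 2, 4, 9, 9, 5]
Counts: [1, 0, 2, 0, 1, 1, 0, 1, 1, 2]

Sorted: [0, 2, 2, 4, 5, 7, 8, 9, 9]


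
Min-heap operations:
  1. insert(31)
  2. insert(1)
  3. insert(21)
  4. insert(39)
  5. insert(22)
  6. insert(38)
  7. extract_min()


insert(31) -> [31]
insert(1) -> [1, 31]
insert(21) -> [1, 31, 21]
insert(39) -> [1, 31, 21, 39]
insert(22) -> [1, 22, 21, 39, 31]
insert(38) -> [1, 22, 21, 39, 31, 38]
extract_min()->1, [21, 22, 38, 39, 31]

Final heap: [21, 22, 38, 39, 31]


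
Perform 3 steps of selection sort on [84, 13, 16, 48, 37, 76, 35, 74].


Initial: [84, 13, 16, 48, 37, 76, 35, 74]
Step 1: min=13 at 1
  Swap: [13, 84, 16, 48, 37, 76, 35, 74]
Step 2: min=16 at 2
  Swap: [13, 16, 84, 48, 37, 76, 35, 74]
Step 3: min=35 at 6
  Swap: [13, 16, 35, 48, 37, 76, 84, 74]

After 3 steps: [13, 16, 35, 48, 37, 76, 84, 74]


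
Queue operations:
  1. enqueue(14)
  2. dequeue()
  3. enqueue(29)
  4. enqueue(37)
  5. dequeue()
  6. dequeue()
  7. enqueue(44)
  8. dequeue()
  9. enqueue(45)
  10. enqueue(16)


enqueue(14) -> [14]
dequeue()->14, []
enqueue(29) -> [29]
enqueue(37) -> [29, 37]
dequeue()->29, [37]
dequeue()->37, []
enqueue(44) -> [44]
dequeue()->44, []
enqueue(45) -> [45]
enqueue(16) -> [45, 16]

Final queue: [45, 16]


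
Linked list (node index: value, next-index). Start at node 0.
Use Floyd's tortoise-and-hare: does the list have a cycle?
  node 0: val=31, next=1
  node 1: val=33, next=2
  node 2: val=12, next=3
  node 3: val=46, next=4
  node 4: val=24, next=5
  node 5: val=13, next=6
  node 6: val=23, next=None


Floyd's tortoise (slow, +1) and hare (fast, +2):
  init: slow=0, fast=0
  step 1: slow=1, fast=2
  step 2: slow=2, fast=4
  step 3: slow=3, fast=6
  step 4: fast -> None, no cycle

Cycle: no


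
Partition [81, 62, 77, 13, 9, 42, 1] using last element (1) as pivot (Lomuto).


Pivot: 1
Place pivot at 0: [1, 62, 77, 13, 9, 42, 81]

Partitioned: [1, 62, 77, 13, 9, 42, 81]


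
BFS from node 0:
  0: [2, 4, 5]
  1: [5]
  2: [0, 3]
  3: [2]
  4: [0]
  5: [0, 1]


Visit 0, enqueue [2, 4, 5]
Visit 2, enqueue [3]
Visit 4, enqueue []
Visit 5, enqueue [1]
Visit 3, enqueue []
Visit 1, enqueue []

BFS order: [0, 2, 4, 5, 3, 1]


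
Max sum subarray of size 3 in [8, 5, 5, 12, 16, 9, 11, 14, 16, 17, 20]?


[0:3]: 18
[1:4]: 22
[2:5]: 33
[3:6]: 37
[4:7]: 36
[5:8]: 34
[6:9]: 41
[7:10]: 47
[8:11]: 53

Max: 53 at [8:11]


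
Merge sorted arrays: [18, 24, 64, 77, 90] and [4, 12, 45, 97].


Take 4 from B
Take 12 from B
Take 18 from A
Take 24 from A
Take 45 from B
Take 64 from A
Take 77 from A
Take 90 from A

Merged: [4, 12, 18, 24, 45, 64, 77, 90, 97]


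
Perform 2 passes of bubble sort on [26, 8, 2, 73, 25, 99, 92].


Initial: [26, 8, 2, 73, 25, 99, 92]
Pass 1: [8, 2, 26, 25, 73, 92, 99] (4 swaps)
Pass 2: [2, 8, 25, 26, 73, 92, 99] (2 swaps)

After 2 passes: [2, 8, 25, 26, 73, 92, 99]


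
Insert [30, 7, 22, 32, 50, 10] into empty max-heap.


Insert 30: [30]
Insert 7: [30, 7]
Insert 22: [30, 7, 22]
Insert 32: [32, 30, 22, 7]
Insert 50: [50, 32, 22, 7, 30]
Insert 10: [50, 32, 22, 7, 30, 10]

Final heap: [50, 32, 22, 7, 30, 10]


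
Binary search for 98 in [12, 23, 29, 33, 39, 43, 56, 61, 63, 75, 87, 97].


Step 1: lo=0, hi=11, mid=5, val=43
Step 2: lo=6, hi=11, mid=8, val=63
Step 3: lo=9, hi=11, mid=10, val=87
Step 4: lo=11, hi=11, mid=11, val=97

Not found


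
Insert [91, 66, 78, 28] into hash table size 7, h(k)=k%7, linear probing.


Insert 91: h=0 -> slot 0
Insert 66: h=3 -> slot 3
Insert 78: h=1 -> slot 1
Insert 28: h=0, 2 probes -> slot 2

Table: [91, 78, 28, 66, None, None, None]


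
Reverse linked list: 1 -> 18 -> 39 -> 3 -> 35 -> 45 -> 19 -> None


Step 1: curr=1, set curr.next=prev(None) | reversed so far: 1
Step 2: curr=18, set curr.next=prev(1) | reversed so far: 18 -> 1
Step 3: curr=39, set curr.next=prev(18) | reversed so far: 39 -> 18 -> 1
Step 4: curr=3, set curr.next=prev(39) | reversed so far: 3 -> 39 -> 18 -> 1
Step 5: curr=35, set curr.next=prev(3) | reversed so far: 35 -> 3 -> 39 -> 18 -> 1
Step 6: curr=45, set curr.next=prev(35) | reversed so far: 45 -> 35 -> 3 -> 39 -> 18 -> 1
Step 7: curr=19, set curr.next=prev(45) | reversed so far: 19 -> 45 -> 35 -> 3 -> 39 -> 18 -> 1

19 -> 45 -> 35 -> 3 -> 39 -> 18 -> 1 -> None


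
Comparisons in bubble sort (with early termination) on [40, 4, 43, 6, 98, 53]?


Algorithm: bubble sort (with early termination)
Input: [40, 4, 43, 6, 98, 53]
Sorted: [4, 6, 40, 43, 53, 98]

12


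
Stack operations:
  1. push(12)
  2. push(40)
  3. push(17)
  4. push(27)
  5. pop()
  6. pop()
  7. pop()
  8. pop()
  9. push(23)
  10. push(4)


push(12) -> [12]
push(40) -> [12, 40]
push(17) -> [12, 40, 17]
push(27) -> [12, 40, 17, 27]
pop()->27, [12, 40, 17]
pop()->17, [12, 40]
pop()->40, [12]
pop()->12, []
push(23) -> [23]
push(4) -> [23, 4]

Final stack: [23, 4]


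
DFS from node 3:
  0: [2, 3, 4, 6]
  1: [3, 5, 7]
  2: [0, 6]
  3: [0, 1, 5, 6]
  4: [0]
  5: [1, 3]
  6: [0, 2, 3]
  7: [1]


Visit 3, push [6, 5, 1, 0]
Visit 0, push [6, 4, 2]
Visit 2, push [6]
Visit 6, push []
Visit 4, push []
Visit 1, push [7, 5]
Visit 5, push []
Visit 7, push []

DFS order: [3, 0, 2, 6, 4, 1, 5, 7]


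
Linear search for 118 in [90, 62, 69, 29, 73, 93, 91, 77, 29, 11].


i=0: 90!=118
i=1: 62!=118
i=2: 69!=118
i=3: 29!=118
i=4: 73!=118
i=5: 93!=118
i=6: 91!=118
i=7: 77!=118
i=8: 29!=118
i=9: 11!=118

Not found, 10 comps


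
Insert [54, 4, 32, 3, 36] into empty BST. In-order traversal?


Insert 54: root
Insert 4: L from 54
Insert 32: L from 54 -> R from 4
Insert 3: L from 54 -> L from 4
Insert 36: L from 54 -> R from 4 -> R from 32

In-order: [3, 4, 32, 36, 54]


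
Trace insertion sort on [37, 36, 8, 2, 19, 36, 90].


Initial: [37, 36, 8, 2, 19, 36, 90]
Insert 36: [36, 37, 8, 2, 19, 36, 90]
Insert 8: [8, 36, 37, 2, 19, 36, 90]
Insert 2: [2, 8, 36, 37, 19, 36, 90]
Insert 19: [2, 8, 19, 36, 37, 36, 90]
Insert 36: [2, 8, 19, 36, 36, 37, 90]
Insert 90: [2, 8, 19, 36, 36, 37, 90]

Sorted: [2, 8, 19, 36, 36, 37, 90]


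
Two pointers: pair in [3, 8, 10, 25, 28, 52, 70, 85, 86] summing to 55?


lo=0(3)+hi=8(86)=89
lo=0(3)+hi=7(85)=88
lo=0(3)+hi=6(70)=73
lo=0(3)+hi=5(52)=55

Yes: 3+52=55


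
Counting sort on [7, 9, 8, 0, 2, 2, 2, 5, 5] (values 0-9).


Input: [7, 9, 8, 0, 2, 2, 2, 5, 5]
Counts: [1, 0, 3, 0, 0, 2, 0, 1, 1, 1]

Sorted: [0, 2, 2, 2, 5, 5, 7, 8, 9]


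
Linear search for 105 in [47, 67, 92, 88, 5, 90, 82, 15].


i=0: 47!=105
i=1: 67!=105
i=2: 92!=105
i=3: 88!=105
i=4: 5!=105
i=5: 90!=105
i=6: 82!=105
i=7: 15!=105

Not found, 8 comps


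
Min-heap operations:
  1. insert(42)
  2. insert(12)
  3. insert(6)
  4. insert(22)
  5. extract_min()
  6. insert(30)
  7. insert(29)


insert(42) -> [42]
insert(12) -> [12, 42]
insert(6) -> [6, 42, 12]
insert(22) -> [6, 22, 12, 42]
extract_min()->6, [12, 22, 42]
insert(30) -> [12, 22, 42, 30]
insert(29) -> [12, 22, 42, 30, 29]

Final heap: [12, 22, 42, 30, 29]


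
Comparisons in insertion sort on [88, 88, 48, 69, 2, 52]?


Algorithm: insertion sort
Input: [88, 88, 48, 69, 2, 52]
Sorted: [2, 48, 52, 69, 88, 88]

14


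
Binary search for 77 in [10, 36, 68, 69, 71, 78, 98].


Step 1: lo=0, hi=6, mid=3, val=69
Step 2: lo=4, hi=6, mid=5, val=78
Step 3: lo=4, hi=4, mid=4, val=71

Not found


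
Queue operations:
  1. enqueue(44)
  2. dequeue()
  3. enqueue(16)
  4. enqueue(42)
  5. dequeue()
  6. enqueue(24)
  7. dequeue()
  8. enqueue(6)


enqueue(44) -> [44]
dequeue()->44, []
enqueue(16) -> [16]
enqueue(42) -> [16, 42]
dequeue()->16, [42]
enqueue(24) -> [42, 24]
dequeue()->42, [24]
enqueue(6) -> [24, 6]

Final queue: [24, 6]


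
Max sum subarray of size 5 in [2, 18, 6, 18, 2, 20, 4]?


[0:5]: 46
[1:6]: 64
[2:7]: 50

Max: 64 at [1:6]


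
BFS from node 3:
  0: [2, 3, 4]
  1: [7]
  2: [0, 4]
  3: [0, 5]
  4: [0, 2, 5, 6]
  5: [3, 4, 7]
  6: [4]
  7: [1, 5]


Visit 3, enqueue [0, 5]
Visit 0, enqueue [2, 4]
Visit 5, enqueue [7]
Visit 2, enqueue []
Visit 4, enqueue [6]
Visit 7, enqueue [1]
Visit 6, enqueue []
Visit 1, enqueue []

BFS order: [3, 0, 5, 2, 4, 7, 6, 1]


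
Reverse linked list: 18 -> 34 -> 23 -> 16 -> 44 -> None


Step 1: curr=18, set curr.next=prev(None) | reversed so far: 18
Step 2: curr=34, set curr.next=prev(18) | reversed so far: 34 -> 18
Step 3: curr=23, set curr.next=prev(34) | reversed so far: 23 -> 34 -> 18
Step 4: curr=16, set curr.next=prev(23) | reversed so far: 16 -> 23 -> 34 -> 18
Step 5: curr=44, set curr.next=prev(16) | reversed so far: 44 -> 16 -> 23 -> 34 -> 18

44 -> 16 -> 23 -> 34 -> 18 -> None


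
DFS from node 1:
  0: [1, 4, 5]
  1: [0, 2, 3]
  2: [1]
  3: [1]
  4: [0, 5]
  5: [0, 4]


Visit 1, push [3, 2, 0]
Visit 0, push [5, 4]
Visit 4, push [5]
Visit 5, push []
Visit 2, push []
Visit 3, push []

DFS order: [1, 0, 4, 5, 2, 3]


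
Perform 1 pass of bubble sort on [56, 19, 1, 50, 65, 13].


Initial: [56, 19, 1, 50, 65, 13]
Pass 1: [19, 1, 50, 56, 13, 65] (4 swaps)

After 1 pass: [19, 1, 50, 56, 13, 65]


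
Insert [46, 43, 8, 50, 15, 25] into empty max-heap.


Insert 46: [46]
Insert 43: [46, 43]
Insert 8: [46, 43, 8]
Insert 50: [50, 46, 8, 43]
Insert 15: [50, 46, 8, 43, 15]
Insert 25: [50, 46, 25, 43, 15, 8]

Final heap: [50, 46, 25, 43, 15, 8]


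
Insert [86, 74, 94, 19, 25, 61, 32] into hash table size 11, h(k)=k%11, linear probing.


Insert 86: h=9 -> slot 9
Insert 74: h=8 -> slot 8
Insert 94: h=6 -> slot 6
Insert 19: h=8, 2 probes -> slot 10
Insert 25: h=3 -> slot 3
Insert 61: h=6, 1 probes -> slot 7
Insert 32: h=10, 1 probes -> slot 0

Table: [32, None, None, 25, None, None, 94, 61, 74, 86, 19]


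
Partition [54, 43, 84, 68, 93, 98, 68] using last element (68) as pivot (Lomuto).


Pivot: 68
  54 <= 68: advance i (no swap)
  43 <= 68: advance i (no swap)
  68 <= 68: swap -> [54, 43, 68, 84, 93, 98, 68]
Place pivot at 3: [54, 43, 68, 68, 93, 98, 84]

Partitioned: [54, 43, 68, 68, 93, 98, 84]


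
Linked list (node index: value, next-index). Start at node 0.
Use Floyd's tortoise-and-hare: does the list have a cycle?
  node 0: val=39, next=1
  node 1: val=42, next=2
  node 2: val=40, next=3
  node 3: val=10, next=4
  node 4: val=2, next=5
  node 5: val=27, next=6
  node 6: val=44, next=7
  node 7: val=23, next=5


Floyd's tortoise (slow, +1) and hare (fast, +2):
  init: slow=0, fast=0
  step 1: slow=1, fast=2
  step 2: slow=2, fast=4
  step 3: slow=3, fast=6
  step 4: slow=4, fast=5
  step 5: slow=5, fast=7
  step 6: slow=6, fast=6
  slow == fast at node 6: cycle detected

Cycle: yes


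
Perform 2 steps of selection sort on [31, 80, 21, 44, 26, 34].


Initial: [31, 80, 21, 44, 26, 34]
Step 1: min=21 at 2
  Swap: [21, 80, 31, 44, 26, 34]
Step 2: min=26 at 4
  Swap: [21, 26, 31, 44, 80, 34]

After 2 steps: [21, 26, 31, 44, 80, 34]


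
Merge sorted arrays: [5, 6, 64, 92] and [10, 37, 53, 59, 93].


Take 5 from A
Take 6 from A
Take 10 from B
Take 37 from B
Take 53 from B
Take 59 from B
Take 64 from A
Take 92 from A

Merged: [5, 6, 10, 37, 53, 59, 64, 92, 93]


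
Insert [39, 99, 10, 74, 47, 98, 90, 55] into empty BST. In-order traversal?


Insert 39: root
Insert 99: R from 39
Insert 10: L from 39
Insert 74: R from 39 -> L from 99
Insert 47: R from 39 -> L from 99 -> L from 74
Insert 98: R from 39 -> L from 99 -> R from 74
Insert 90: R from 39 -> L from 99 -> R from 74 -> L from 98
Insert 55: R from 39 -> L from 99 -> L from 74 -> R from 47

In-order: [10, 39, 47, 55, 74, 90, 98, 99]


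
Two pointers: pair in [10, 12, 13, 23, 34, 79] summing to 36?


lo=0(10)+hi=5(79)=89
lo=0(10)+hi=4(34)=44
lo=0(10)+hi=3(23)=33
lo=1(12)+hi=3(23)=35
lo=2(13)+hi=3(23)=36

Yes: 13+23=36


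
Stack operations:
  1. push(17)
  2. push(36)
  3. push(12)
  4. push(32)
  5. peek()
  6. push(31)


push(17) -> [17]
push(36) -> [17, 36]
push(12) -> [17, 36, 12]
push(32) -> [17, 36, 12, 32]
peek()->32
push(31) -> [17, 36, 12, 32, 31]

Final stack: [17, 36, 12, 32, 31]


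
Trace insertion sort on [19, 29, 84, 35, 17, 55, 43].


Initial: [19, 29, 84, 35, 17, 55, 43]
Insert 29: [19, 29, 84, 35, 17, 55, 43]
Insert 84: [19, 29, 84, 35, 17, 55, 43]
Insert 35: [19, 29, 35, 84, 17, 55, 43]
Insert 17: [17, 19, 29, 35, 84, 55, 43]
Insert 55: [17, 19, 29, 35, 55, 84, 43]
Insert 43: [17, 19, 29, 35, 43, 55, 84]

Sorted: [17, 19, 29, 35, 43, 55, 84]
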